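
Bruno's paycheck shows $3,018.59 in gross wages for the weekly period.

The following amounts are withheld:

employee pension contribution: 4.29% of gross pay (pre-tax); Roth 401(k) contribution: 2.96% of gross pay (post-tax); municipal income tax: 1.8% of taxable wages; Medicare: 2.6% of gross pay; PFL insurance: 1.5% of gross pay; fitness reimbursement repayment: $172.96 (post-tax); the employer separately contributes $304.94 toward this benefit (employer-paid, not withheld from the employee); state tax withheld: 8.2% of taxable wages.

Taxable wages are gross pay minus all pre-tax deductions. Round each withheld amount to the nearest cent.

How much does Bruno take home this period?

Employee pension contribution: $3,018.59 × 0.0429 = $129.50
Taxable wages = $3,018.59 − $129.50 = $2,889.09
State tax withheld: $2,889.09 × 0.082 = $236.91
Municipal income tax: $2,889.09 × 0.018 = $52.00
Medicare: $3,018.59 × 0.026 = $78.48
PFL insurance: $3,018.59 × 0.015 = $45.28
Fitness reimbursement repayment: $172.96
Roth 401(k) contribution: $3,018.59 × 0.0296 = $89.35
(Employer's $304.94 toward fitness reimbursement repayment is not withheld from the employee.)
Total deductions = $129.50 + $236.91 + $52.00 + $78.48 + $45.28 + $172.96 + $89.35 = $804.48
Net pay = $3,018.59 − $804.48 = $2,214.11

$2,214.11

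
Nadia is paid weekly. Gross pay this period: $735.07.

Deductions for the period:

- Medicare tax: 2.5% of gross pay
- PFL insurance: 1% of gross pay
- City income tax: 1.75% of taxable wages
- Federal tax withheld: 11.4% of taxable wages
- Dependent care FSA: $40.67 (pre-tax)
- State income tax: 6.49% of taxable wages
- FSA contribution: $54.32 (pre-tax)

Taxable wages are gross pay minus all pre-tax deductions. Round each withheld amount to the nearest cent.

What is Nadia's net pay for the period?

$488.64

Dependent care FSA: $40.67
FSA contribution: $54.32
Pre-tax total = $40.67 + $54.32 = $94.99
Taxable wages = $735.07 − $94.99 = $640.08
State income tax: $640.08 × 0.0649 = $41.54
Federal tax withheld: $640.08 × 0.114 = $72.97
City income tax: $640.08 × 0.0175 = $11.20
PFL insurance: $735.07 × 0.01 = $7.35
Medicare tax: $735.07 × 0.025 = $18.38
Total deductions = $40.67 + $54.32 + $41.54 + $72.97 + $11.20 + $7.35 + $18.38 = $246.43
Net pay = $735.07 − $246.43 = $488.64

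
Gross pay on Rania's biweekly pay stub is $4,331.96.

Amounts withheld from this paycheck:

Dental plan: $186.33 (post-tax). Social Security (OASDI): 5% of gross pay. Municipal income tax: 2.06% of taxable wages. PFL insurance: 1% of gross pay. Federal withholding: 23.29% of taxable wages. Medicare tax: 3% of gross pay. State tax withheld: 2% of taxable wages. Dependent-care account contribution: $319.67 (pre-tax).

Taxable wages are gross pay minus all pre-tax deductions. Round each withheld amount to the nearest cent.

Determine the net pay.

Dependent-care account contribution: $319.67
Taxable wages = $4,331.96 − $319.67 = $4,012.29
Municipal income tax: $4,012.29 × 0.0206 = $82.65
State tax withheld: $4,012.29 × 0.02 = $80.25
Federal withholding: $4,012.29 × 0.2329 = $934.46
Social Security (OASDI): $4,331.96 × 0.05 = $216.60
PFL insurance: $4,331.96 × 0.01 = $43.32
Medicare tax: $4,331.96 × 0.03 = $129.96
Dental plan: $186.33
Total deductions = $319.67 + $82.65 + $80.25 + $934.46 + $216.60 + $43.32 + $129.96 + $186.33 = $1,993.24
Net pay = $4,331.96 − $1,993.24 = $2,338.72

$2,338.72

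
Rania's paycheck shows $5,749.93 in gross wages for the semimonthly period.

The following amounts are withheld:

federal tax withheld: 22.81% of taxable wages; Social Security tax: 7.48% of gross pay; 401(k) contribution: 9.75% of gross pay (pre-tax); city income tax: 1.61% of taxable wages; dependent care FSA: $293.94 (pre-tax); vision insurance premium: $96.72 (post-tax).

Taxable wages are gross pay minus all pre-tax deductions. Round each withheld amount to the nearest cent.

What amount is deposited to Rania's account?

Dependent care FSA: $293.94
401(k) contribution: $5,749.93 × 0.0975 = $560.62
Pre-tax total = $293.94 + $560.62 = $854.56
Taxable wages = $5,749.93 − $854.56 = $4,895.37
Federal tax withheld: $4,895.37 × 0.2281 = $1,116.63
City income tax: $4,895.37 × 0.0161 = $78.82
Social Security tax: $5,749.93 × 0.0748 = $430.09
Vision insurance premium: $96.72
Total deductions = $293.94 + $560.62 + $1,116.63 + $78.82 + $430.09 + $96.72 = $2,576.82
Net pay = $5,749.93 − $2,576.82 = $3,173.11

$3,173.11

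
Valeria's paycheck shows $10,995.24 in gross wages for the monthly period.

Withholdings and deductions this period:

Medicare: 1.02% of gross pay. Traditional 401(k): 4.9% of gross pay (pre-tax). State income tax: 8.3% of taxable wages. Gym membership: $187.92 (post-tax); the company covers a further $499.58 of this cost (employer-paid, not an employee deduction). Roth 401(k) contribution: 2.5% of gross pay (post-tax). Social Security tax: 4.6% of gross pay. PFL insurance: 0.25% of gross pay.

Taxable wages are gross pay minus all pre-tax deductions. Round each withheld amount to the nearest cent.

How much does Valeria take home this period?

$8,480.36

Traditional 401(k): $10,995.24 × 0.049 = $538.77
Taxable wages = $10,995.24 − $538.77 = $10,456.47
State income tax: $10,456.47 × 0.083 = $867.89
Medicare: $10,995.24 × 0.0102 = $112.15
Social Security tax: $10,995.24 × 0.046 = $505.78
PFL insurance: $10,995.24 × 0.0025 = $27.49
Roth 401(k) contribution: $10,995.24 × 0.025 = $274.88
Gym membership: $187.92
(Employer's $499.58 toward gym membership is not withheld from the employee.)
Total deductions = $538.77 + $867.89 + $112.15 + $505.78 + $27.49 + $274.88 + $187.92 = $2,514.88
Net pay = $10,995.24 − $2,514.88 = $8,480.36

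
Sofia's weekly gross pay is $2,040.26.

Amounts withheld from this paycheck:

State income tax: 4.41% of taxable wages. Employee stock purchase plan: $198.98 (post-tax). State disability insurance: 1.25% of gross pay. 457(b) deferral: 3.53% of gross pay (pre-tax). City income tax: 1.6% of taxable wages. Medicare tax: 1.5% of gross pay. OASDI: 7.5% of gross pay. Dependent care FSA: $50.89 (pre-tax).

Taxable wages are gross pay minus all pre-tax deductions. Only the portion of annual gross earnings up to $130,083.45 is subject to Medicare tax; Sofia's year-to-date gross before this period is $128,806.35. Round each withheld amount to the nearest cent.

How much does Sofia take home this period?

$1,405.45

Dependent care FSA: $50.89
457(b) deferral: $2,040.26 × 0.0353 = $72.02
Pre-tax total = $50.89 + $72.02 = $122.91
Taxable wages = $2,040.26 − $122.91 = $1,917.35
State income tax: $1,917.35 × 0.0441 = $84.56
City income tax: $1,917.35 × 0.016 = $30.68
OASDI: $2,040.26 × 0.075 = $153.02
Medicare tax: only $130,083.45 − $128,806.35 = $1,277.10 of this check is subject → $1,277.10 × 0.015 = $19.16
State disability insurance: $2,040.26 × 0.0125 = $25.50
Employee stock purchase plan: $198.98
Total deductions = $50.89 + $72.02 + $84.56 + $30.68 + $153.02 + $19.16 + $25.50 + $198.98 = $634.81
Net pay = $2,040.26 − $634.81 = $1,405.45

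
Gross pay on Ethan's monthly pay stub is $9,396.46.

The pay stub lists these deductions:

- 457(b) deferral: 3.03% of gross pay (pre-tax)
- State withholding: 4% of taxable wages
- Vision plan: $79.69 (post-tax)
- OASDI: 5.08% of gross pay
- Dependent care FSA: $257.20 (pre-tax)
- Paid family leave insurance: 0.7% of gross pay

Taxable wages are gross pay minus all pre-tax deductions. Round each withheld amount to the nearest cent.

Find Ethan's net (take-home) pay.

$7,877.56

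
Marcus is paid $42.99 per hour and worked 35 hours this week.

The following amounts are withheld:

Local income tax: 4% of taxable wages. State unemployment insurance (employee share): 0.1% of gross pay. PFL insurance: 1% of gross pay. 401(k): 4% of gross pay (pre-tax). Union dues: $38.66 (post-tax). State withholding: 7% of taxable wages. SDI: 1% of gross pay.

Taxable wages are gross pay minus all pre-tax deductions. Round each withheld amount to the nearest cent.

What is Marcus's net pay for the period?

$1,215.31

Gross pay: 35 × $42.99 = $1,504.65
401(k): $1,504.65 × 0.04 = $60.19
Taxable wages = $1,504.65 − $60.19 = $1,444.46
Local income tax: $1,444.46 × 0.04 = $57.78
State withholding: $1,444.46 × 0.07 = $101.11
State unemployment insurance (employee share): $1,504.65 × 0.001 = $1.50
PFL insurance: $1,504.65 × 0.01 = $15.05
SDI: $1,504.65 × 0.01 = $15.05
Union dues: $38.66
Total deductions = $60.19 + $57.78 + $101.11 + $1.50 + $15.05 + $15.05 + $38.66 = $289.34
Net pay = $1,504.65 − $289.34 = $1,215.31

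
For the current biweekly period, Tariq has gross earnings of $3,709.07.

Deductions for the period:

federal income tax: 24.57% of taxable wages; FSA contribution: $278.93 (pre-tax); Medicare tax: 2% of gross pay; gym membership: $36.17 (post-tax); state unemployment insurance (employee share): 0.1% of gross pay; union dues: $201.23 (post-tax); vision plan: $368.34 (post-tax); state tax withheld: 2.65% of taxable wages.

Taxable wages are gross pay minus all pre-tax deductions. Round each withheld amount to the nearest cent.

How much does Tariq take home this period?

$1,812.82

FSA contribution: $278.93
Taxable wages = $3,709.07 − $278.93 = $3,430.14
Federal income tax: $3,430.14 × 0.2457 = $842.79
State tax withheld: $3,430.14 × 0.0265 = $90.90
Medicare tax: $3,709.07 × 0.02 = $74.18
State unemployment insurance (employee share): $3,709.07 × 0.001 = $3.71
Gym membership: $36.17
Union dues: $201.23
Vision plan: $368.34
Total deductions = $278.93 + $842.79 + $90.90 + $74.18 + $3.71 + $36.17 + $201.23 + $368.34 = $1,896.25
Net pay = $3,709.07 − $1,896.25 = $1,812.82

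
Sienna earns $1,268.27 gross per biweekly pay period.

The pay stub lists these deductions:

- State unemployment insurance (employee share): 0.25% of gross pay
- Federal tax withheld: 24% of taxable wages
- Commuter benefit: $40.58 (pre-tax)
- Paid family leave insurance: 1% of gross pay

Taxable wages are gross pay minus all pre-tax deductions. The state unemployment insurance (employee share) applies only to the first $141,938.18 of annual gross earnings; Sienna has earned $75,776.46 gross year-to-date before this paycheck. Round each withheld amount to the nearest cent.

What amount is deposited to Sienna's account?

$917.19

Commuter benefit: $40.58
Taxable wages = $1,268.27 − $40.58 = $1,227.69
Federal tax withheld: $1,227.69 × 0.24 = $294.65
State unemployment insurance (employee share): cap not yet reached, full $1,268.27 is subject → $1,268.27 × 0.0025 = $3.17
Paid family leave insurance: $1,268.27 × 0.01 = $12.68
Total deductions = $40.58 + $294.65 + $3.17 + $12.68 = $351.08
Net pay = $1,268.27 − $351.08 = $917.19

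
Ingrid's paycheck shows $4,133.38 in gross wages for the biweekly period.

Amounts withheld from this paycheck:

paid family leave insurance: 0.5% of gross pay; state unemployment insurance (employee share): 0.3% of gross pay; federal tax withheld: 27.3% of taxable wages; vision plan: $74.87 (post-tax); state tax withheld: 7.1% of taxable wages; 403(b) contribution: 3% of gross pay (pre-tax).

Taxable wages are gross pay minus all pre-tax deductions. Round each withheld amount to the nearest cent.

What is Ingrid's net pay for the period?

403(b) contribution: $4,133.38 × 0.03 = $124.00
Taxable wages = $4,133.38 − $124.00 = $4,009.38
State tax withheld: $4,009.38 × 0.071 = $284.67
Federal tax withheld: $4,009.38 × 0.273 = $1,094.56
Paid family leave insurance: $4,133.38 × 0.005 = $20.67
State unemployment insurance (employee share): $4,133.38 × 0.003 = $12.40
Vision plan: $74.87
Total deductions = $124.00 + $284.67 + $1,094.56 + $20.67 + $12.40 + $74.87 = $1,611.17
Net pay = $4,133.38 − $1,611.17 = $2,522.21

$2,522.21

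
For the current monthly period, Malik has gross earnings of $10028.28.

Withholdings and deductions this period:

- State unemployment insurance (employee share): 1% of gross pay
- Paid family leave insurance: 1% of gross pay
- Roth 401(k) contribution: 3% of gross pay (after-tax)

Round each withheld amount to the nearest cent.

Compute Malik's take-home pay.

State unemployment insurance (employee share): $10028.28 × 0.01 = $100.28
Paid family leave insurance: $10028.28 × 0.01 = $100.28
Roth 401(k) contribution: $10028.28 × 0.03 = $300.85
Total deductions = $100.28 + $100.28 + $300.85 = $501.41
Net pay = $10028.28 − $501.41 = $9526.87

$9526.87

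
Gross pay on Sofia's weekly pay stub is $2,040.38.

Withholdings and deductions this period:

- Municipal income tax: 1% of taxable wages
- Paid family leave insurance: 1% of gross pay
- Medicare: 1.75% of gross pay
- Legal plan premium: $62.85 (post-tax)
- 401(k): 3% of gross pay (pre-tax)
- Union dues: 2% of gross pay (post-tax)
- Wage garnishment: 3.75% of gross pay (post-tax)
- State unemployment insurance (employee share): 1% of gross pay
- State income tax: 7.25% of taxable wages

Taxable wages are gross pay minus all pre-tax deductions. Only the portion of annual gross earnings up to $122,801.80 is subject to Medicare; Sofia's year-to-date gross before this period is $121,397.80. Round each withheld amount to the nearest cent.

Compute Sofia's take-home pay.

$1,570.35

401(k): $2,040.38 × 0.03 = $61.21
Taxable wages = $2,040.38 − $61.21 = $1,979.17
State income tax: $1,979.17 × 0.0725 = $143.49
Municipal income tax: $1,979.17 × 0.01 = $19.79
Paid family leave insurance: $2,040.38 × 0.01 = $20.40
State unemployment insurance (employee share): $2,040.38 × 0.01 = $20.40
Medicare: only $122,801.80 − $121,397.80 = $1,404.00 of this check is subject → $1,404.00 × 0.0175 = $24.57
Legal plan premium: $62.85
Union dues: $2,040.38 × 0.02 = $40.81
Wage garnishment: $2,040.38 × 0.0375 = $76.51
Total deductions = $61.21 + $143.49 + $19.79 + $20.40 + $20.40 + $24.57 + $62.85 + $40.81 + $76.51 = $470.03
Net pay = $2,040.38 − $470.03 = $1,570.35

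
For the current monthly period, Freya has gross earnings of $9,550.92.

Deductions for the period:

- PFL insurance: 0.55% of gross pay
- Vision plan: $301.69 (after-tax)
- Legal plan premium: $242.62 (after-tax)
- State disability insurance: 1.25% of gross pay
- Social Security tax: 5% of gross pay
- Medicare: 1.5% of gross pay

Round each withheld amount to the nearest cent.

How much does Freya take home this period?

$8,213.88

Social Security tax: $9,550.92 × 0.05 = $477.55
Medicare: $9,550.92 × 0.015 = $143.26
PFL insurance: $9,550.92 × 0.0055 = $52.53
State disability insurance: $9,550.92 × 0.0125 = $119.39
Vision plan: $301.69
Legal plan premium: $242.62
Total deductions = $477.55 + $143.26 + $52.53 + $119.39 + $301.69 + $242.62 = $1,337.04
Net pay = $9,550.92 − $1,337.04 = $8,213.88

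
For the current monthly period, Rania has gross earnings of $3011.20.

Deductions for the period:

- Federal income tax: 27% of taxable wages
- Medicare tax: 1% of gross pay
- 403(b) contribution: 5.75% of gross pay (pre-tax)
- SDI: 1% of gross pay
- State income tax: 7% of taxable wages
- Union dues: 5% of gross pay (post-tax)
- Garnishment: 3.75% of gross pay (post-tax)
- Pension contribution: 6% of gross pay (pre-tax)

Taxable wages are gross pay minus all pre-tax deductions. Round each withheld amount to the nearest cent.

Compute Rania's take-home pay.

403(b) contribution: $3011.20 × 0.0575 = $173.14
Pension contribution: $3011.20 × 0.06 = $180.67
Pre-tax total = $173.14 + $180.67 = $353.81
Taxable wages = $3011.20 − $353.81 = $2657.39
State income tax: $2657.39 × 0.07 = $186.02
Federal income tax: $2657.39 × 0.27 = $717.50
Medicare tax: $3011.20 × 0.01 = $30.11
SDI: $3011.20 × 0.01 = $30.11
Garnishment: $3011.20 × 0.0375 = $112.92
Union dues: $3011.20 × 0.05 = $150.56
Total deductions = $173.14 + $180.67 + $186.02 + $717.50 + $30.11 + $30.11 + $112.92 + $150.56 = $1581.03
Net pay = $3011.20 − $1581.03 = $1430.17

$1430.17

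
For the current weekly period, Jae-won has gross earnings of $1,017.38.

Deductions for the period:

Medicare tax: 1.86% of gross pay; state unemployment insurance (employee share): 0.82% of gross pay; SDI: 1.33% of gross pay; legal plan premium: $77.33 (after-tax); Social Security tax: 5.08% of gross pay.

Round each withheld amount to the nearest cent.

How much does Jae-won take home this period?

State unemployment insurance (employee share): $1,017.38 × 0.0082 = $8.34
Social Security tax: $1,017.38 × 0.0508 = $51.68
SDI: $1,017.38 × 0.0133 = $13.53
Medicare tax: $1,017.38 × 0.0186 = $18.92
Legal plan premium: $77.33
Total deductions = $8.34 + $51.68 + $13.53 + $18.92 + $77.33 = $169.80
Net pay = $1,017.38 − $169.80 = $847.58

$847.58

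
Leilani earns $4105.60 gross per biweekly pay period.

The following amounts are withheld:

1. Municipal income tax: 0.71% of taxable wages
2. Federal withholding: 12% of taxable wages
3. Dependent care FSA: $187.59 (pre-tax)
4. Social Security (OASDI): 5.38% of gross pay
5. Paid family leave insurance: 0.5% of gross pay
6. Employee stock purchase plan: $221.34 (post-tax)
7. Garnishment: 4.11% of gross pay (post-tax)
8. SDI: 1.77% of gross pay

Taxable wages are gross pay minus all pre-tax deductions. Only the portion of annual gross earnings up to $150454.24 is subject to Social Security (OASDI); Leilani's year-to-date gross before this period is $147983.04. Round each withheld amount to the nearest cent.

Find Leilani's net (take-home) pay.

$2803.80

Dependent care FSA: $187.59
Taxable wages = $4105.60 − $187.59 = $3918.01
Federal withholding: $3918.01 × 0.12 = $470.16
Municipal income tax: $3918.01 × 0.0071 = $27.82
SDI: $4105.60 × 0.0177 = $72.67
Paid family leave insurance: $4105.60 × 0.005 = $20.53
Social Security (OASDI): only $150454.24 − $147983.04 = $2471.20 of this check is subject → $2471.20 × 0.0538 = $132.95
Employee stock purchase plan: $221.34
Garnishment: $4105.60 × 0.0411 = $168.74
Total deductions = $187.59 + $470.16 + $27.82 + $72.67 + $20.53 + $132.95 + $221.34 + $168.74 = $1301.80
Net pay = $4105.60 − $1301.80 = $2803.80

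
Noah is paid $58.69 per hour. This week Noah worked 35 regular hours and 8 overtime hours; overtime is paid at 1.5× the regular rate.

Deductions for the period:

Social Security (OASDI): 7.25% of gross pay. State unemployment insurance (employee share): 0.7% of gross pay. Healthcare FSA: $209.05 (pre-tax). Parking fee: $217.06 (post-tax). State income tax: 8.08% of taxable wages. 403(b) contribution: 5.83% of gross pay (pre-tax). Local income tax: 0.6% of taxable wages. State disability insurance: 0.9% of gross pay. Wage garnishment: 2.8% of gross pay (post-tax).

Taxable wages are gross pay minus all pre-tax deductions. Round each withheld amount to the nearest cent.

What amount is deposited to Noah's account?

$1642.80

Regular pay: 35 × $58.69 = $2054.15
Overtime pay: 8 × $58.69 × 1.5 = $704.28
Gross pay = $2054.15 + $704.28 = $2758.43
Healthcare FSA: $209.05
403(b) contribution: $2758.43 × 0.0583 = $160.82
Pre-tax total = $209.05 + $160.82 = $369.87
Taxable wages = $2758.43 − $369.87 = $2388.56
State income tax: $2388.56 × 0.0808 = $193.00
Local income tax: $2388.56 × 0.006 = $14.33
State disability insurance: $2758.43 × 0.009 = $24.83
State unemployment insurance (employee share): $2758.43 × 0.007 = $19.31
Social Security (OASDI): $2758.43 × 0.0725 = $199.99
Wage garnishment: $2758.43 × 0.028 = $77.24
Parking fee: $217.06
Total deductions = $209.05 + $160.82 + $193.00 + $14.33 + $24.83 + $19.31 + $199.99 + $77.24 + $217.06 = $1115.63
Net pay = $2758.43 − $1115.63 = $1642.80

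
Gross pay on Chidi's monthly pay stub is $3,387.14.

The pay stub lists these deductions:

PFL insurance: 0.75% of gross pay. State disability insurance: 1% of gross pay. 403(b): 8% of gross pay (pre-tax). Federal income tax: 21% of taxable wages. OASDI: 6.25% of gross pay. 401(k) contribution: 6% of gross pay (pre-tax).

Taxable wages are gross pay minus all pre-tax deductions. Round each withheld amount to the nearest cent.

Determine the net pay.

$2,030.25

403(b): $3,387.14 × 0.08 = $270.97
401(k) contribution: $3,387.14 × 0.06 = $203.23
Pre-tax total = $270.97 + $203.23 = $474.20
Taxable wages = $3,387.14 − $474.20 = $2,912.94
Federal income tax: $2,912.94 × 0.21 = $611.72
PFL insurance: $3,387.14 × 0.0075 = $25.40
State disability insurance: $3,387.14 × 0.01 = $33.87
OASDI: $3,387.14 × 0.0625 = $211.70
Total deductions = $270.97 + $203.23 + $611.72 + $25.40 + $33.87 + $211.70 = $1,356.89
Net pay = $3,387.14 − $1,356.89 = $2,030.25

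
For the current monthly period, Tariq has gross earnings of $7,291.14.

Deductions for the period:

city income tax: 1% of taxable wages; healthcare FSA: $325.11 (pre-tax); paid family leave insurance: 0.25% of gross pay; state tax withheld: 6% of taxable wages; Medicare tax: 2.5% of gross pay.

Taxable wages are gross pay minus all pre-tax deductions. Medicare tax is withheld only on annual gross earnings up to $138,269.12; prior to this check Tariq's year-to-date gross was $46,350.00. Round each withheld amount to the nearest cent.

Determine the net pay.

$6,277.90

Healthcare FSA: $325.11
Taxable wages = $7,291.14 − $325.11 = $6,966.03
State tax withheld: $6,966.03 × 0.06 = $417.96
City income tax: $6,966.03 × 0.01 = $69.66
Medicare tax: cap not yet reached, full $7,291.14 is subject → $7,291.14 × 0.025 = $182.28
Paid family leave insurance: $7,291.14 × 0.0025 = $18.23
Total deductions = $325.11 + $417.96 + $69.66 + $182.28 + $18.23 = $1,013.24
Net pay = $7,291.14 − $1,013.24 = $6,277.90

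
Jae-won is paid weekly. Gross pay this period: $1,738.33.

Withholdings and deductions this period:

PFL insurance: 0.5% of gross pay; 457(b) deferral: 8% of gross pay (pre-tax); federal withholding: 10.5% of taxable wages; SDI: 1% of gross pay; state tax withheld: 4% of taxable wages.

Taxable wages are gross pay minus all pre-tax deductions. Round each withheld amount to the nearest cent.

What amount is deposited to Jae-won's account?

$1,341.30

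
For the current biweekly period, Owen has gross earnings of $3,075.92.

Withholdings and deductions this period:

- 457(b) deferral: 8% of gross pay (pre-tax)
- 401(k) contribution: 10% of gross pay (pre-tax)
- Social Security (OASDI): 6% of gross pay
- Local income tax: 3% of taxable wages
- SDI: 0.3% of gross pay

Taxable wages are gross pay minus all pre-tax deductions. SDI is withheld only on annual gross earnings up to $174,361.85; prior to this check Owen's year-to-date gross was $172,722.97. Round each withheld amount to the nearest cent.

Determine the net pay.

401(k) contribution: $3,075.92 × 0.1 = $307.59
457(b) deferral: $3,075.92 × 0.08 = $246.07
Pre-tax total = $307.59 + $246.07 = $553.66
Taxable wages = $3,075.92 − $553.66 = $2,522.26
Local income tax: $2,522.26 × 0.03 = $75.67
SDI: only $174,361.85 − $172,722.97 = $1,638.88 of this check is subject → $1,638.88 × 0.003 = $4.92
Social Security (OASDI): $3,075.92 × 0.06 = $184.56
Total deductions = $307.59 + $246.07 + $75.67 + $4.92 + $184.56 = $818.81
Net pay = $3,075.92 − $818.81 = $2,257.11

$2,257.11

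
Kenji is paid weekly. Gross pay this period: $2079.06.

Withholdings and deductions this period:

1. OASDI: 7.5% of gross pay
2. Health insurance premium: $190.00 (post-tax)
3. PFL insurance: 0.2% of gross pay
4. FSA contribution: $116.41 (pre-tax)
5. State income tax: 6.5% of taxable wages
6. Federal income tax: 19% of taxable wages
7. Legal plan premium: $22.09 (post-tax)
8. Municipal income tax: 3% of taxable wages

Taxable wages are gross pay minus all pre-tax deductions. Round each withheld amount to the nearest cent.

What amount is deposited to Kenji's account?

$1031.12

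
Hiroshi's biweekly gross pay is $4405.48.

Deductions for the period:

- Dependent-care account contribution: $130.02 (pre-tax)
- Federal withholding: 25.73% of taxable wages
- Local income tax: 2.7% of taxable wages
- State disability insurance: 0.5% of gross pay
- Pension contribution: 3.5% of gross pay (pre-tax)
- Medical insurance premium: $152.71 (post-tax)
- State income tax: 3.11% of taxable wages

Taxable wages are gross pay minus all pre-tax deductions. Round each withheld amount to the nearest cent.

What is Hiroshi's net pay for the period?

$2646.69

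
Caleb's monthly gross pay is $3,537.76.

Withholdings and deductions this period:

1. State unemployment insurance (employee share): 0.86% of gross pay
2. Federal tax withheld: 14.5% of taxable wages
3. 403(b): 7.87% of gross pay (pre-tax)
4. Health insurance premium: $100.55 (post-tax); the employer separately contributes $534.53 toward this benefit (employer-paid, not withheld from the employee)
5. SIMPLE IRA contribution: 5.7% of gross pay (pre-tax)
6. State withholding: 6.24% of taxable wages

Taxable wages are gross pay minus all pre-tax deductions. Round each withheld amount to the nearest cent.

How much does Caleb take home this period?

$2,292.55

SIMPLE IRA contribution: $3,537.76 × 0.057 = $201.65
403(b): $3,537.76 × 0.0787 = $278.42
Pre-tax total = $201.65 + $278.42 = $480.07
Taxable wages = $3,537.76 − $480.07 = $3,057.69
Federal tax withheld: $3,057.69 × 0.145 = $443.37
State withholding: $3,057.69 × 0.0624 = $190.80
State unemployment insurance (employee share): $3,537.76 × 0.0086 = $30.42
Health insurance premium: $100.55
(Employer's $534.53 toward health insurance premium is not withheld from the employee.)
Total deductions = $201.65 + $278.42 + $443.37 + $190.80 + $30.42 + $100.55 = $1,245.21
Net pay = $3,537.76 − $1,245.21 = $2,292.55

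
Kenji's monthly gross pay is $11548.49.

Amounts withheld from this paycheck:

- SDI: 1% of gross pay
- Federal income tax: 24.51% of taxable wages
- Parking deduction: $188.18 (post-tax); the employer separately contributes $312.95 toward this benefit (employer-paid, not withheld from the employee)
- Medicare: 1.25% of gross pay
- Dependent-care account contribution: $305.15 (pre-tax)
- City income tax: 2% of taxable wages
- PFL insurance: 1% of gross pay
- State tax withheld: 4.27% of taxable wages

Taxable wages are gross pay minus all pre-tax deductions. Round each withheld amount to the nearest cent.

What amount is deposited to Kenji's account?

$7219.14

Dependent-care account contribution: $305.15
Taxable wages = $11548.49 − $305.15 = $11243.34
City income tax: $11243.34 × 0.02 = $224.87
State tax withheld: $11243.34 × 0.0427 = $480.09
Federal income tax: $11243.34 × 0.2451 = $2755.74
SDI: $11548.49 × 0.01 = $115.48
Medicare: $11548.49 × 0.0125 = $144.36
PFL insurance: $11548.49 × 0.01 = $115.48
Parking deduction: $188.18
(Employer's $312.95 toward parking deduction is not withheld from the employee.)
Total deductions = $305.15 + $224.87 + $480.09 + $2755.74 + $115.48 + $144.36 + $115.48 + $188.18 = $4329.35
Net pay = $11548.49 − $4329.35 = $7219.14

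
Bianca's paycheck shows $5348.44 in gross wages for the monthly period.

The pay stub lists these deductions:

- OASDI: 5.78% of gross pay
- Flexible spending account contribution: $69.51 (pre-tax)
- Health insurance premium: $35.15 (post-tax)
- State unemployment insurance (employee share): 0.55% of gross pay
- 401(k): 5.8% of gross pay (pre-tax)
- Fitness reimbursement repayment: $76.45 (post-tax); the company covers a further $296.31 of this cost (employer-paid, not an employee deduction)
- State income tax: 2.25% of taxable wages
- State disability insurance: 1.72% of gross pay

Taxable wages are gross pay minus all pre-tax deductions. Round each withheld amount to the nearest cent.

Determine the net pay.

$4314.77

401(k): $5348.44 × 0.058 = $310.21
Flexible spending account contribution: $69.51
Pre-tax total = $310.21 + $69.51 = $379.72
Taxable wages = $5348.44 − $379.72 = $4968.72
State income tax: $4968.72 × 0.0225 = $111.80
State disability insurance: $5348.44 × 0.0172 = $91.99
State unemployment insurance (employee share): $5348.44 × 0.0055 = $29.42
OASDI: $5348.44 × 0.0578 = $309.14
Fitness reimbursement repayment: $76.45
Health insurance premium: $35.15
(Employer's $296.31 toward fitness reimbursement repayment is not withheld from the employee.)
Total deductions = $310.21 + $69.51 + $111.80 + $91.99 + $29.42 + $309.14 + $76.45 + $35.15 = $1033.67
Net pay = $5348.44 − $1033.67 = $4314.77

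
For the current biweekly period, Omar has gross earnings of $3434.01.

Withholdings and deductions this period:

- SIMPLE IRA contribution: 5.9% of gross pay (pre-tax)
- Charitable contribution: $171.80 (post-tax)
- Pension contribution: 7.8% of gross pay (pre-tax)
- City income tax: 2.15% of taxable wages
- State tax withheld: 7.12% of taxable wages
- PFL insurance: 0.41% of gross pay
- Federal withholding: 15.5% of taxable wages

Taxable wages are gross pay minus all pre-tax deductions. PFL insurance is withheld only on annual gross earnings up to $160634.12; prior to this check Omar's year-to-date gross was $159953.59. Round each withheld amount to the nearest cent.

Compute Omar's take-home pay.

$2054.89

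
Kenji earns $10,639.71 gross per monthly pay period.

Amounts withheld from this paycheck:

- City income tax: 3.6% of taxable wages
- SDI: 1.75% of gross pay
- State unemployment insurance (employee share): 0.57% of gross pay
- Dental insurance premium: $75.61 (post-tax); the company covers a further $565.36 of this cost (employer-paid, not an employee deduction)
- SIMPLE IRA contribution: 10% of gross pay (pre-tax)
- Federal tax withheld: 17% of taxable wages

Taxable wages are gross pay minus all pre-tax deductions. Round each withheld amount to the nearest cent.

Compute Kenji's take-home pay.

SIMPLE IRA contribution: $10,639.71 × 0.1 = $1,063.97
Taxable wages = $10,639.71 − $1,063.97 = $9,575.74
Federal tax withheld: $9,575.74 × 0.17 = $1,627.88
City income tax: $9,575.74 × 0.036 = $344.73
State unemployment insurance (employee share): $10,639.71 × 0.0057 = $60.65
SDI: $10,639.71 × 0.0175 = $186.19
Dental insurance premium: $75.61
(Employer's $565.36 toward dental insurance premium is not withheld from the employee.)
Total deductions = $1,063.97 + $1,627.88 + $344.73 + $60.65 + $186.19 + $75.61 = $3,359.03
Net pay = $10,639.71 − $3,359.03 = $7,280.68

$7,280.68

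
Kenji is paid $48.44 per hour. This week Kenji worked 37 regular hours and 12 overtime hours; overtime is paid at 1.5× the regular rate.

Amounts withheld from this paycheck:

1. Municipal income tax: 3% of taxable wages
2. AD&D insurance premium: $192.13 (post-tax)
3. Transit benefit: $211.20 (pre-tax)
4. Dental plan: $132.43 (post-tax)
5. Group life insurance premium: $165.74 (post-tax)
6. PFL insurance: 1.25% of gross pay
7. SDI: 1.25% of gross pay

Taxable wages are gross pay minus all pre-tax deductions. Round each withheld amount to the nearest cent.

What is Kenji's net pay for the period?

Regular pay: 37 × $48.44 = $1792.28
Overtime pay: 12 × $48.44 × 1.5 = $871.92
Gross pay = $1792.28 + $871.92 = $2664.20
Transit benefit: $211.20
Taxable wages = $2664.20 − $211.20 = $2453.00
Municipal income tax: $2453.00 × 0.03 = $73.59
SDI: $2664.20 × 0.0125 = $33.30
PFL insurance: $2664.20 × 0.0125 = $33.30
Dental plan: $132.43
AD&D insurance premium: $192.13
Group life insurance premium: $165.74
Total deductions = $211.20 + $73.59 + $33.30 + $33.30 + $132.43 + $192.13 + $165.74 = $841.69
Net pay = $2664.20 − $841.69 = $1822.51

$1822.51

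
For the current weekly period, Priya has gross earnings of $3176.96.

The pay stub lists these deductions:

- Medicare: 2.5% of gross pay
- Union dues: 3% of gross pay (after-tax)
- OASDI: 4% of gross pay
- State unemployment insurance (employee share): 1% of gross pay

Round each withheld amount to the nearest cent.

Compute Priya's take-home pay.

Medicare: $3176.96 × 0.025 = $79.42
State unemployment insurance (employee share): $3176.96 × 0.01 = $31.77
OASDI: $3176.96 × 0.04 = $127.08
Union dues: $3176.96 × 0.03 = $95.31
Total deductions = $79.42 + $31.77 + $127.08 + $95.31 = $333.58
Net pay = $3176.96 − $333.58 = $2843.38

$2843.38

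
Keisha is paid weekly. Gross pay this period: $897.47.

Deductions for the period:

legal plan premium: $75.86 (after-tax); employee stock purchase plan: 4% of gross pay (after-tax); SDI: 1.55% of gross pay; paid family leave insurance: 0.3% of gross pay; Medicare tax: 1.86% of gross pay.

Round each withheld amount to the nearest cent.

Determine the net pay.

$752.42

Paid family leave insurance: $897.47 × 0.003 = $2.69
Medicare tax: $897.47 × 0.0186 = $16.69
SDI: $897.47 × 0.0155 = $13.91
Employee stock purchase plan: $897.47 × 0.04 = $35.90
Legal plan premium: $75.86
Total deductions = $2.69 + $16.69 + $13.91 + $35.90 + $75.86 = $145.05
Net pay = $897.47 − $145.05 = $752.42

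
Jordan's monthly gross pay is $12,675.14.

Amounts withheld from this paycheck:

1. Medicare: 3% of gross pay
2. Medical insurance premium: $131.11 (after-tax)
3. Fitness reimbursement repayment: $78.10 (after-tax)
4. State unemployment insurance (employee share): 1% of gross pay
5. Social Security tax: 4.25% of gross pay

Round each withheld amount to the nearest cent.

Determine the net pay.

$11,420.24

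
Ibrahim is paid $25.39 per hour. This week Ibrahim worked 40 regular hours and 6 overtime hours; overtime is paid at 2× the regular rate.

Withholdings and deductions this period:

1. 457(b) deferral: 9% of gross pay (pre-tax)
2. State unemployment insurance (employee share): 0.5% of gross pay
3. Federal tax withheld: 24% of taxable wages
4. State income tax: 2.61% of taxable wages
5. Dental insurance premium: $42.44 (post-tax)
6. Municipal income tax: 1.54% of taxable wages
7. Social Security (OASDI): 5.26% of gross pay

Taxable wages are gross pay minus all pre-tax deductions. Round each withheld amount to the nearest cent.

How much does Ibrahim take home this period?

$744.75

Regular pay: 40 × $25.39 = $1015.60
Overtime pay: 6 × $25.39 × 2 = $304.68
Gross pay = $1015.60 + $304.68 = $1320.28
457(b) deferral: $1320.28 × 0.09 = $118.83
Taxable wages = $1320.28 − $118.83 = $1201.45
Federal tax withheld: $1201.45 × 0.24 = $288.35
State income tax: $1201.45 × 0.0261 = $31.36
Municipal income tax: $1201.45 × 0.0154 = $18.50
Social Security (OASDI): $1320.28 × 0.0526 = $69.45
State unemployment insurance (employee share): $1320.28 × 0.005 = $6.60
Dental insurance premium: $42.44
Total deductions = $118.83 + $288.35 + $31.36 + $18.50 + $69.45 + $6.60 + $42.44 = $575.53
Net pay = $1320.28 − $575.53 = $744.75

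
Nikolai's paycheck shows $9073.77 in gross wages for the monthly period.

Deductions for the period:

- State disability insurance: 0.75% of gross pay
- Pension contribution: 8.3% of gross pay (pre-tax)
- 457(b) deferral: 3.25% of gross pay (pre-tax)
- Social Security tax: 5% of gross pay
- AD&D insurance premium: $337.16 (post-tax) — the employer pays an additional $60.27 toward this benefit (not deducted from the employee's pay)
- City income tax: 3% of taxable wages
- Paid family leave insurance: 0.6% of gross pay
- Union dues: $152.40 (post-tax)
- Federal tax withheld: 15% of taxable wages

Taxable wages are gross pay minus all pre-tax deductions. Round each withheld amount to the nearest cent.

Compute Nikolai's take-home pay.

$5515.38

457(b) deferral: $9073.77 × 0.0325 = $294.90
Pension contribution: $9073.77 × 0.083 = $753.12
Pre-tax total = $294.90 + $753.12 = $1048.02
Taxable wages = $9073.77 − $1048.02 = $8025.75
Federal tax withheld: $8025.75 × 0.15 = $1203.86
City income tax: $8025.75 × 0.03 = $240.77
Social Security tax: $9073.77 × 0.05 = $453.69
State disability insurance: $9073.77 × 0.0075 = $68.05
Paid family leave insurance: $9073.77 × 0.006 = $54.44
AD&D insurance premium: $337.16
Union dues: $152.40
(Employer's $60.27 toward AD&D insurance premium is not withheld from the employee.)
Total deductions = $294.90 + $753.12 + $1203.86 + $240.77 + $453.69 + $68.05 + $54.44 + $337.16 + $152.40 = $3558.39
Net pay = $9073.77 − $3558.39 = $5515.38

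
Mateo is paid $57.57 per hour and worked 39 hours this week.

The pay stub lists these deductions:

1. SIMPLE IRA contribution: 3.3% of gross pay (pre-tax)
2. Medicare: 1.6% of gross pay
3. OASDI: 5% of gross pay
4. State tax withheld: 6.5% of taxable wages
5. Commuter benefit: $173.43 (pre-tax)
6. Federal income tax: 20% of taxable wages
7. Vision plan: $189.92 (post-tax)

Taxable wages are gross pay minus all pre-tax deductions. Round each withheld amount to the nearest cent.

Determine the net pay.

Gross pay: 39 × $57.57 = $2,245.23
Commuter benefit: $173.43
SIMPLE IRA contribution: $2,245.23 × 0.033 = $74.09
Pre-tax total = $173.43 + $74.09 = $247.52
Taxable wages = $2,245.23 − $247.52 = $1,997.71
State tax withheld: $1,997.71 × 0.065 = $129.85
Federal income tax: $1,997.71 × 0.2 = $399.54
OASDI: $2,245.23 × 0.05 = $112.26
Medicare: $2,245.23 × 0.016 = $35.92
Vision plan: $189.92
Total deductions = $173.43 + $74.09 + $129.85 + $399.54 + $112.26 + $35.92 + $189.92 = $1,115.01
Net pay = $2,245.23 − $1,115.01 = $1,130.22

$1,130.22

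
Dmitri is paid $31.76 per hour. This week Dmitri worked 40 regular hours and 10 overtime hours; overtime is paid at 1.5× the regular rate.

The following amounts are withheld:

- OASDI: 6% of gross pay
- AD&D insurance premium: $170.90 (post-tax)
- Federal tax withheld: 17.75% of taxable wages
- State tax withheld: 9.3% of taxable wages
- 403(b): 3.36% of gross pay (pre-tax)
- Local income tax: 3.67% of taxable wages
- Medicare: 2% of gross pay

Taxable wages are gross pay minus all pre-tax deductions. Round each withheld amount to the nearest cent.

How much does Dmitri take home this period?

$858.88

Regular pay: 40 × $31.76 = $1270.40
Overtime pay: 10 × $31.76 × 1.5 = $476.40
Gross pay = $1270.40 + $476.40 = $1746.80
403(b): $1746.80 × 0.0336 = $58.69
Taxable wages = $1746.80 − $58.69 = $1688.11
State tax withheld: $1688.11 × 0.093 = $156.99
Federal tax withheld: $1688.11 × 0.1775 = $299.64
Local income tax: $1688.11 × 0.0367 = $61.95
OASDI: $1746.80 × 0.06 = $104.81
Medicare: $1746.80 × 0.02 = $34.94
AD&D insurance premium: $170.90
Total deductions = $58.69 + $156.99 + $299.64 + $61.95 + $104.81 + $34.94 + $170.90 = $887.92
Net pay = $1746.80 − $887.92 = $858.88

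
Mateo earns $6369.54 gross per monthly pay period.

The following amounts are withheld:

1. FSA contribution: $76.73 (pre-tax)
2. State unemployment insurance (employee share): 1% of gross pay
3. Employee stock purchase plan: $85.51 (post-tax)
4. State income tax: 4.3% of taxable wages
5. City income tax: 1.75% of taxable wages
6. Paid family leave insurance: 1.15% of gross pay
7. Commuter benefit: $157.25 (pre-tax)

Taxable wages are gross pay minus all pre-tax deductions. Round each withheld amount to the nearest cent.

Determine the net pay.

Commuter benefit: $157.25
FSA contribution: $76.73
Pre-tax total = $157.25 + $76.73 = $233.98
Taxable wages = $6369.54 − $233.98 = $6135.56
City income tax: $6135.56 × 0.0175 = $107.37
State income tax: $6135.56 × 0.043 = $263.83
State unemployment insurance (employee share): $6369.54 × 0.01 = $63.70
Paid family leave insurance: $6369.54 × 0.0115 = $73.25
Employee stock purchase plan: $85.51
Total deductions = $157.25 + $76.73 + $107.37 + $263.83 + $63.70 + $73.25 + $85.51 = $827.64
Net pay = $6369.54 − $827.64 = $5541.90

$5541.90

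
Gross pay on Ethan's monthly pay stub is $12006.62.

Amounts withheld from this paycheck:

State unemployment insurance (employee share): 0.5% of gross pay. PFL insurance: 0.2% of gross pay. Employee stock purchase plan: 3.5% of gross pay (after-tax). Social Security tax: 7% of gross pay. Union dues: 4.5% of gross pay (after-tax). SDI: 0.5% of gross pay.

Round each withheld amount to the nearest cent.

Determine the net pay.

$10061.56

SDI: $12006.62 × 0.005 = $60.03
Social Security tax: $12006.62 × 0.07 = $840.46
State unemployment insurance (employee share): $12006.62 × 0.005 = $60.03
PFL insurance: $12006.62 × 0.002 = $24.01
Union dues: $12006.62 × 0.045 = $540.30
Employee stock purchase plan: $12006.62 × 0.035 = $420.23
Total deductions = $60.03 + $840.46 + $60.03 + $24.01 + $540.30 + $420.23 = $1945.06
Net pay = $12006.62 − $1945.06 = $10061.56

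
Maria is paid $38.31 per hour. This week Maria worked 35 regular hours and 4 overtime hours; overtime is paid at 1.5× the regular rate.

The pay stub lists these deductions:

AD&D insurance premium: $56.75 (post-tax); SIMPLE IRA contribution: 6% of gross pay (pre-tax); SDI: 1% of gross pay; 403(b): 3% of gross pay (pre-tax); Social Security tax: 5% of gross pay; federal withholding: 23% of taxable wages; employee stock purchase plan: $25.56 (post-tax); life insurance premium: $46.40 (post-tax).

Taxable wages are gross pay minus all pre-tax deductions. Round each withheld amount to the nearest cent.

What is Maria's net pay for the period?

Regular pay: 35 × $38.31 = $1,340.85
Overtime pay: 4 × $38.31 × 1.5 = $229.86
Gross pay = $1,340.85 + $229.86 = $1,570.71
403(b): $1,570.71 × 0.03 = $47.12
SIMPLE IRA contribution: $1,570.71 × 0.06 = $94.24
Pre-tax total = $47.12 + $94.24 = $141.36
Taxable wages = $1,570.71 − $141.36 = $1,429.35
Federal withholding: $1,429.35 × 0.23 = $328.75
Social Security tax: $1,570.71 × 0.05 = $78.54
SDI: $1,570.71 × 0.01 = $15.71
Life insurance premium: $46.40
Employee stock purchase plan: $25.56
AD&D insurance premium: $56.75
Total deductions = $47.12 + $94.24 + $328.75 + $78.54 + $15.71 + $46.40 + $25.56 + $56.75 = $693.07
Net pay = $1,570.71 − $693.07 = $877.64

$877.64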